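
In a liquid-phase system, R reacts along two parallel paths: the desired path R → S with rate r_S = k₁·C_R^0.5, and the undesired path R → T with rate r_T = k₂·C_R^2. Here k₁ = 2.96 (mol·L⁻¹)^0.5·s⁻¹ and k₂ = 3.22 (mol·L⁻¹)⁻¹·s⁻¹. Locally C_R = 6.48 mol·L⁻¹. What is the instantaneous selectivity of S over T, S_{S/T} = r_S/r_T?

0.0557

S_{S/T} = r_S/r_T = (k₁·C_R^0.5)/(k₂·C_R^2) = (k₁/k₂)·C_R^-1.5.
= (2.96×6.480^0.5) / (3.22×6.480^2) = 7.535/135.2 = 0.0557.
The undesired path is higher order in R, so low C_R (CSTR or dilute feed) favours S.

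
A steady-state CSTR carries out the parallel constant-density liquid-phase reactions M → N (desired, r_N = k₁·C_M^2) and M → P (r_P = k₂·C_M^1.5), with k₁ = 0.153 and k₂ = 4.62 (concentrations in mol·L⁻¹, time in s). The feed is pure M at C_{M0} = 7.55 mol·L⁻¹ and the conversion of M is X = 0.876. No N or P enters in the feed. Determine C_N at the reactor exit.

Exit C_M = C_{M0}(1−X) = 7.55×0.124 = 0.9362 mol·L⁻¹.
In a CSTR the entire volume is at exit conditions, so r_N = 0.153×0.9362^2 = 0.1341 and r_P = 4.62×0.9362^1.5 = 4.185.
Fraction of consumed M going to N: r_N/(r_N+r_P) = 0.03105.
C_N = 0.03105·C_{M0}·X = 0.03105×7.55×0.876 = 0.205 mol·L⁻¹.

0.205 mol·L⁻¹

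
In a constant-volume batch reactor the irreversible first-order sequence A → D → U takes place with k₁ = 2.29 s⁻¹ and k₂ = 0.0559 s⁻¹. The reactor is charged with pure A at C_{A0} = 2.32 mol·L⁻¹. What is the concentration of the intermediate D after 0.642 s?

1.75 mol·L⁻¹

The intermediate concentration in a first-order A→B→C sequence is C_D = k₁C_{A0}(e^(−k₁t) − e^(−k₂t))/(k₂−k₁).
e^(−k₁t) = e^(−2.29×0.642) = e^(−1.470) = 0.2299; e^(−k₂t) = e^(−0.03589) = 0.9647.
C_D = 2.29×2.32/(0.0559−2.29) × (0.2299−0.9647) = (-2.378)×(-0.7349) = 1.748 mol·L⁻¹.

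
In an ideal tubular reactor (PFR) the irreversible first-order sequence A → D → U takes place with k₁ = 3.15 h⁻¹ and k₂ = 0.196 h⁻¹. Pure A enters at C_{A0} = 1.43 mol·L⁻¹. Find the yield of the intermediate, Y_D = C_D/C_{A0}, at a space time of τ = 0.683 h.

0.809

The intermediate concentration in a first-order A→B→C sequence is C_D = k₁C_{A0}(e^(−k₁τ) − e^(−k₂τ))/(k₂−k₁).
e^(−k₁τ) = e^(−3.15×0.683) = e^(−2.151) = 0.1163; e^(−k₂τ) = e^(−0.1339) = 0.8747.
C_D = 3.15×1.43/(0.196−3.15) × (0.1163−0.8747) = (-1.525)×(-0.7584) = 1.156 mol·L⁻¹.
Y_D = C_D/C_{A0} = 1.156/1.43 = 0.809.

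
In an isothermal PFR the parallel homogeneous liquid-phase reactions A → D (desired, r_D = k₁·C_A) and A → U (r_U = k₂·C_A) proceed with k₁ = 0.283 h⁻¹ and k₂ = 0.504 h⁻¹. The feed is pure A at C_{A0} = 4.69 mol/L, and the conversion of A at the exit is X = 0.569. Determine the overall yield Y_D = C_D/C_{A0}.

0.205

C_A = C_{A0}(1−X) = 2.021 mol/L.
Both paths are first order in A, so the instantaneous fraction to D is constant: dC_D/d(−C_A) = k₁/(k₁+k₂) = 0.3596.
C_D = 0.3596·(C_{A0}−C_A) = 0.3596×2.669 = 0.960 mol/L.
Y_D = C_D/C_{A0} = 0.9596/4.69 = 0.205.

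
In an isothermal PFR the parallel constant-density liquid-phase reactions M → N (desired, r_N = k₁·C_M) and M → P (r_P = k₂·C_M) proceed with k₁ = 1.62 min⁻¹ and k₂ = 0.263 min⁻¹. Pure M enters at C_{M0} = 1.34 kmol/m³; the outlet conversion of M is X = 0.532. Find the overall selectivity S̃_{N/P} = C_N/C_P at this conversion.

6.16

C_M = C_{M0}(1−X) = 0.6271 kmol/m³.
Both paths are first order in M, so the instantaneous fraction to N is constant: dC_N/d(−C_M) = k₁/(k₁+k₂) = 0.8603.
C_N = 0.8603·(C_{M0}−C_M) = 0.8603×0.7129 = 0.613 kmol/m³.
C_P = (C_{M0}−C_M)−C_N = 0.09957 kmol/m³; S̃_{N/P} = 0.6133/0.09957 = 6.16.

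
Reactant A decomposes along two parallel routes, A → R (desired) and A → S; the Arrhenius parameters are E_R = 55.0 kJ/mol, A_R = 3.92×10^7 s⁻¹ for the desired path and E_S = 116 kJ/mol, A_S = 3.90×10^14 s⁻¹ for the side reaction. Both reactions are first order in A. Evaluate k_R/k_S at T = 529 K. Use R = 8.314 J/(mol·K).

0.106

k_R/k_S = (A_R/A_S)·exp[−(E_R−E_S)/(RT)] = (A_R/A_S)·exp[(E_S−E_R)/(RT)].
(E_S−E_R)/(RT) = (116−55.0)×10³/(8.314×529) = 61000/4398 = 13.87.
k_R/k_S = (3.92×10^7/3.90×10^14)·exp(13.87) = 1.005×10^-7 × 1.056×10^6 = 0.106.
Since E_R < E_S, lowering the temperature improves selectivity toward R.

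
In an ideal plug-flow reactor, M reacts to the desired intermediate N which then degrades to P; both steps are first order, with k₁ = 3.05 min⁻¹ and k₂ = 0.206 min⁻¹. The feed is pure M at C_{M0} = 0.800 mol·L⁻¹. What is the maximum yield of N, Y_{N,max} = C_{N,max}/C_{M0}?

0.823

At the optimum, C_{N,max}/C_{M0} = (k₁/k₂)^[k₂/(k₂−k₁)].
= (3.05/0.206)^(0.206/(0.206−3.05)) = (14.81)^(-0.07243) = 0.8227.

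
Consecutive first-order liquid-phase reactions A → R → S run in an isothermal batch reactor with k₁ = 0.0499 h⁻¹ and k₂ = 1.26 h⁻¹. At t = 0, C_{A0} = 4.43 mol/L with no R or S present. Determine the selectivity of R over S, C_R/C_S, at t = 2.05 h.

The intermediate concentration in a first-order A→B→C sequence is C_R = k₁C_{A0}(e^(−k₁t) − e^(−k₂t))/(k₂−k₁).
e^(−k₁t) = e^(−0.0499×2.05) = e^(−0.1023) = 0.9028; e^(−k₂t) = e^(−2.583) = 0.07555.
C_R = 0.0499×4.43/(1.26−0.0499) × (0.9028−0.07555) = 0.1827×0.8272 = 0.1511 mol/L.
C_A = C_{A0}e^(−k₁t) = 3.999 mol/L, so C_S = C_{A0}−C_A−C_R = 0.2796 mol/L; C_R/C_S = 0.540.

0.540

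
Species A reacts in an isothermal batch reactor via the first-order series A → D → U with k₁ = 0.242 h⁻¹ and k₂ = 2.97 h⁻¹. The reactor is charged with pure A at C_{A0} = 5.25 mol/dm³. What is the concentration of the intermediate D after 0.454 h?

0.296 mol/dm³

The intermediate concentration in a first-order A→B→C sequence is C_D = k₁C_{A0}(e^(−k₁t) − e^(−k₂t))/(k₂−k₁).
e^(−k₁t) = e^(−0.242×0.454) = e^(−0.1099) = 0.8960; e^(−k₂t) = e^(−1.348) = 0.2597.
C_D = 0.242×5.25/(2.97−0.242) × (0.8960−0.2597) = 0.4657×0.6363 = 0.2963 mol/dm³.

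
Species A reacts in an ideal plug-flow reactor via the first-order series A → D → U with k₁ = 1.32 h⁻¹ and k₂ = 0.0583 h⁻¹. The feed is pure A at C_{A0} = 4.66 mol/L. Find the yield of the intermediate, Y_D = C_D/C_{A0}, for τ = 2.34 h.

For first-order series with pure A initially, C_D(τ) = k₁C_{A0}/(k₂−k₁)·(e^(−k₁τ) − e^(−k₂τ)).
e^(−k₁τ) = e^(−1.32×2.34) = e^(−3.089) = 0.04556; e^(−k₂τ) = e^(−0.1364) = 0.8725.
C_D = 1.32×4.66/(0.0583−1.32) × (0.04556−0.8725) = (-4.875)×(-0.8269) = 4.031 mol/L.
Y_D = C_D/C_{A0} = 4.031/4.66 = 0.865.

0.865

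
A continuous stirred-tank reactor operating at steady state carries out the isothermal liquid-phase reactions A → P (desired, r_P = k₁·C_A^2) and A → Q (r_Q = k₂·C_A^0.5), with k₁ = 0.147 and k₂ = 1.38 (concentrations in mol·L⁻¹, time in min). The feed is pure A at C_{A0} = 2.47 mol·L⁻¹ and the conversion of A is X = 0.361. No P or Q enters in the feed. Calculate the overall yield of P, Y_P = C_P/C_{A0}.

Exit C_A = C_{A0}(1−X) = 2.47×0.639 = 1.578 mol·L⁻¹.
A CSTR operates uniformly at the exit composition, giving r_P = 0.3662 and r_Q = 1.734 (each k·C_A^n at C_A = 1.578).
Fraction of consumed A going to P: r_P/(r_P+r_Q) = 0.1744.
C_P = 0.1744·C_{A0}·X = 0.1744×2.47×0.361 = 0.155 mol·L⁻¹; Y_P = C_P/C_{A0} = 0.0630.

0.0630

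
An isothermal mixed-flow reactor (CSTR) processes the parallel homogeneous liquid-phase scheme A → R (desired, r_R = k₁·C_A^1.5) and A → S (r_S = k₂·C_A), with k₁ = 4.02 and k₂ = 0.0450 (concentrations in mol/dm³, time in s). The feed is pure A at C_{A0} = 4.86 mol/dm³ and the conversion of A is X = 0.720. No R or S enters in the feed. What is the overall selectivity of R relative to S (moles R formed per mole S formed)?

104

Exit C_A = C_{A0}(1−X) = 4.86×0.280 = 1.361 mol/dm³.
A CSTR operates uniformly at the exit composition, giving r_R = 6.381 and r_S = 0.06124 (each k·C_A^n at C_A = 1.361).
Overall selectivity = C_R/C_S = r_Rτ/(r_Sτ) = r_R/r_S = 104.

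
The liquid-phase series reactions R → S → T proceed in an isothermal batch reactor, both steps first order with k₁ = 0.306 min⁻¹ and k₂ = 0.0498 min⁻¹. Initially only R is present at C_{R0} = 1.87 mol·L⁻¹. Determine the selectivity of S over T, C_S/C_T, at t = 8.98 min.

For first-order series with pure R initially, C_S(t) = k₁C_{R0}/(k₂−k₁)·(e^(−k₁t) − e^(−k₂t)).
e^(−k₁t) = e^(−0.306×8.98) = e^(−2.748) = 0.06406; e^(−k₂t) = e^(−0.4472) = 0.6394.
C_S = 0.306×1.87/(0.0498−0.306) × (0.06406−0.6394) = (-2.233)×(-0.5753) = 1.285 mol·L⁻¹.
C_R = C_{R0}e^(−k₁t) = 0.1198 mol·L⁻¹, so C_T = C_{R0}−C_R−C_S = 0.4652 mol·L⁻¹; C_S/C_T = 2.76.

2.76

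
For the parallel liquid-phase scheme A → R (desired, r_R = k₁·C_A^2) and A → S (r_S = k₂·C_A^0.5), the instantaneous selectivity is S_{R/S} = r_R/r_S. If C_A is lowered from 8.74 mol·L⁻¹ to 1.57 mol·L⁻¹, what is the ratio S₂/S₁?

0.0761

S_{R/S} = (k₁/k₂)·C_A^1.5, so S₂/S₁ = (C_{A,2}/C_{A,1})^1.5.
= (1.57/8.74)^1.5 = (0.1796)^1.5 = 0.0761.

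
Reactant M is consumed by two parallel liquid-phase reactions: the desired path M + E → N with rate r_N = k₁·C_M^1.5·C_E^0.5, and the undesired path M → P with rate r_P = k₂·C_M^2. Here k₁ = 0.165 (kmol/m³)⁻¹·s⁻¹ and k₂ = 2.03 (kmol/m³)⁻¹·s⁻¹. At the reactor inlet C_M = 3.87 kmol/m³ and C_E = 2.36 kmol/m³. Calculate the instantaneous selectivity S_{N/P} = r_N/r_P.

S_{N/P} = r_N/r_P = (k₁·C_M^1.5·C_E^0.5)/(k₂·C_M^2) = (k₁/k₂)·C_M^-0.5·C_E^0.5.
= (0.165×3.870^1.5×2.360^0.5) / (2.03×3.870^2) = 1.930/30.40 = 0.0635.
The undesired path is higher order in M, so low C_M (CSTR or dilute feed) favours N.

0.0635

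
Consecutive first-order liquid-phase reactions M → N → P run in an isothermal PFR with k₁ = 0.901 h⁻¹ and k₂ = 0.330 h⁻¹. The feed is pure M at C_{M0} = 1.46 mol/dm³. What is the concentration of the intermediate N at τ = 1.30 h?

Solving the coupled first-order balances gives C_N(τ) = [k₁/(k₂−k₁)]·C_{M0}·(e^(−k₁τ) − e^(−k₂τ)).
e^(−k₁τ) = e^(−0.901×1.30) = e^(−1.171) = 0.3100; e^(−k₂τ) = e^(−0.4290) = 0.6512.
C_N = 0.901×1.46/(0.330−0.901) × (0.3100−0.6512) = (-2.304)×(-0.3412) = 0.7860 mol/dm³.

0.786 mol/dm³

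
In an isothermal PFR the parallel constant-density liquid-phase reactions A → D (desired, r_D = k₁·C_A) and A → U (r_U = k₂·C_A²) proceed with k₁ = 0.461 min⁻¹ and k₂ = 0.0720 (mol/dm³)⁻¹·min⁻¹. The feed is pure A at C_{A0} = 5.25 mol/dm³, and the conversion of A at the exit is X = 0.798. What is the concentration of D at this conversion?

2.85 mol/dm³

C_A = C_{A0}(1−X) = 1.060 mol/dm³.
Along a PFR/batch, dC_D/dC_A = −r_D/(r_D+r_U) = −k₁/(k₁+k₂·C_A).
Integrating from C_{A0} to C_A: C_D = (0.461/0.0720)·ln[(0.461+0.0720·5.25)/(0.461+0.0720·1.06)] = 6.403·ln(0.8390/0.5374) = 2.853 mol/dm³.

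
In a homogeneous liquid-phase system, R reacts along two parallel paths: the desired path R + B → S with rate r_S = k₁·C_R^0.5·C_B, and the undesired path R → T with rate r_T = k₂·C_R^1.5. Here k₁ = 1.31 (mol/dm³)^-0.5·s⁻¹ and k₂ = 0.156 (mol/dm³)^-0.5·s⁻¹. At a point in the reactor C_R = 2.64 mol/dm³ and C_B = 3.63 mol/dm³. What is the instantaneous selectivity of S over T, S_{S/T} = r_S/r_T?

S_{S/T} = r_S/r_T = (k₁·C_R^0.5·C_B)/(k₂·C_R^1.5) = (k₁/k₂)·C_R⁻¹·C_B.
= (1.31×2.640^0.5×3.630) / (0.156×2.640^1.5) = 7.726/0.6692 = 11.5.
The undesired path is higher order in R, so low C_R (CSTR or dilute feed) favours S.

11.5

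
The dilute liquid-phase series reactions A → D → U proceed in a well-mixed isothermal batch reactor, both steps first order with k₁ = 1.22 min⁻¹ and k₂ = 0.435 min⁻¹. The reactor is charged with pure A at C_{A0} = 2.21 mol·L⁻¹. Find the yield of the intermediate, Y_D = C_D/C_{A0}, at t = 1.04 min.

Solving the coupled first-order balances gives C_D(t) = [k₁/(k₂−k₁)]·C_{A0}·(e^(−k₁t) − e^(−k₂t)).
e^(−k₁t) = e^(−1.22×1.04) = e^(−1.269) = 0.2812; e^(−k₂t) = e^(−0.4524) = 0.6361.
C_D = 1.22×2.21/(0.435−1.22) × (0.2812−0.6361) = (-3.435)×(-0.3549) = 1.219 mol·L⁻¹.
Y_D = C_D/C_{A0} = 1.219/2.21 = 0.552.

0.552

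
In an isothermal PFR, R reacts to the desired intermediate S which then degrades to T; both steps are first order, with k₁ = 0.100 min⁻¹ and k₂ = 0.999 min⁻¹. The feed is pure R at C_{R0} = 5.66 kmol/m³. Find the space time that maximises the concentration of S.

2.56 min

The intermediate peaks when r₁ = r₂, i.e. k₁e^(−k₁τ) = k₂e^(−k₂τ), giving τ_opt = ln(k₂/k₁)/(k₂−k₁).
= ln(0.999/0.100)/(0.999−0.100) = ln(9.990)/0.8990 = 2.302/0.8990 = 2.56 min.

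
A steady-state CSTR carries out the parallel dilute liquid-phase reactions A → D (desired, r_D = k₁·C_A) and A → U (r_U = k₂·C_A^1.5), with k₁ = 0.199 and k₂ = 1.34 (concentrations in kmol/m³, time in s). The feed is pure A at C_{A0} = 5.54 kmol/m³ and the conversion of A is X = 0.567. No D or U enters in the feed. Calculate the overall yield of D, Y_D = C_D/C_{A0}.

0.0496

Exit C_A = C_{A0}(1−X) = 5.54×0.433 = 2.399 kmol/m³.
In a CSTR the entire volume is at exit conditions, so r_D = 0.199×2.399 = 0.4774 and r_U = 1.34×2.399^1.5 = 4.979.
Fraction of consumed A going to D: r_D/(r_D+r_U) = 0.08750.
C_D = 0.08750·C_{A0}·X = 0.08750×5.54×0.567 = 0.275 kmol/m³; Y_D = C_D/C_{A0} = 0.0496.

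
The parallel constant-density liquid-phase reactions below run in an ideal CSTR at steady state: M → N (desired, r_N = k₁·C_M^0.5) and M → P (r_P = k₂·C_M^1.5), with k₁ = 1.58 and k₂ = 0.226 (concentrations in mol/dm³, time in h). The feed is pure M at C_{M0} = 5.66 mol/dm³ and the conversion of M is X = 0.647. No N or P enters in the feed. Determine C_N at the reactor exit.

Exit C_M = C_{M0}(1−X) = 5.66×0.353 = 1.998 mol/dm³.
Rates in a CSTR are evaluated at the outlet concentration: r_N = 1.58×1.998^0.5 = 2.233, r_P = 0.226×1.998^1.5 = 0.6383.
Fraction of consumed M going to N: r_N/(r_N+r_P) = 0.7777.
C_N = 0.7777·C_{M0}·X = 0.7777×5.66×0.647 = 2.85 mol/dm³.

2.85 mol/dm³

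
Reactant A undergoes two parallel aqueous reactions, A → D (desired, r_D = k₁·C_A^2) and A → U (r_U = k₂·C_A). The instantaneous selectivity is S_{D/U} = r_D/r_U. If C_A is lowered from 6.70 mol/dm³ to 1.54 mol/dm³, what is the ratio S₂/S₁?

0.230

S_{D/U} = (k₁/k₂)·C_A, so S₂/S₁ = (C_{A,2}/C_{A,1}).
= 1.54/6.70 = 0.230.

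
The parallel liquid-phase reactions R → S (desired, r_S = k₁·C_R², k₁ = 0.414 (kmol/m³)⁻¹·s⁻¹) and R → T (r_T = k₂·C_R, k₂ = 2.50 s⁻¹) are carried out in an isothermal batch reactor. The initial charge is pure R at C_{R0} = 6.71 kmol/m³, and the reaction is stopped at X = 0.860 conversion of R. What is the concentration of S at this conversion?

C_R = C_{R0}(1−X) = 0.9394 kmol/m³.
Along a PFR/batch, dC_T/dC_R = −r_T/(r_S+r_T) = −k₂/(k₂+k₁·C_R).
Integrating from C_{R0} to C_R: C_T = (2.50/0.414)·ln[(2.50+0.414·6.71)/(2.50+0.414·0.939)] = 6.039·ln(5.278/2.889) = 3.639 kmol/m³.
Then C_S = (C_{R0}−C_R) − C_T = 5.771 − 3.639 = 2.131 kmol/m³.

2.13 kmol/m³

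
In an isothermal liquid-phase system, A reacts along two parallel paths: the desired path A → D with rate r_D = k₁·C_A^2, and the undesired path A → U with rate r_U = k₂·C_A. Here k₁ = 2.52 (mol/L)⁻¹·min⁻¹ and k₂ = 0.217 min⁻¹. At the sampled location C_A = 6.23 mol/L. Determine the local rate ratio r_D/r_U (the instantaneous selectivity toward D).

72.3

S_{D/U} = r_D/r_U = (k₁·C_A^2)/(k₂·C_A) = (k₁/k₂)·C_A.
= (2.52×6.230^2) / (0.217×6.230) = 97.81/1.352 = 72.3.
Since the desired path is higher order in A, keeping C_A high (PFR or concentrated feed) favours D.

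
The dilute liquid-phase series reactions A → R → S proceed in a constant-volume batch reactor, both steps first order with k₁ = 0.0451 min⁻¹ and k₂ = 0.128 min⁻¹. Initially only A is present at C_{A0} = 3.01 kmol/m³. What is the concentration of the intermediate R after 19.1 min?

0.550 kmol/m³

Solving the coupled first-order balances gives C_R(t) = [k₁/(k₂−k₁)]·C_{A0}·(e^(−k₁t) − e^(−k₂t)).
e^(−k₁t) = e^(−0.0451×19.1) = e^(−0.8614) = 0.4226; e^(−k₂t) = e^(−2.445) = 0.08674.
C_R = 0.0451×3.01/(0.128−0.0451) × (0.4226−0.08674) = 1.638×0.3358 = 0.5499 kmol/m³.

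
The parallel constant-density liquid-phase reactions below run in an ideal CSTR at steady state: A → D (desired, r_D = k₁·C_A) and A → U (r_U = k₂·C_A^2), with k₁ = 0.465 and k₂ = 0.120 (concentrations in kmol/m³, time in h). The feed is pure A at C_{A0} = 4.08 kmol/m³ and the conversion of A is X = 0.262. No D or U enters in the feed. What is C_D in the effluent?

Exit C_A = C_{A0}(1−X) = 4.08×0.738 = 3.011 kmol/m³.
In a CSTR the entire volume is at exit conditions, so r_D = 0.465×3.011 = 1.400 and r_U = 0.120×3.011^2 = 1.088.
Fraction of consumed A going to D: r_D/(r_D+r_U) = 0.5627.
C_D = 0.5627·C_{A0}·X = 0.5627×4.08×0.262 = 0.602 kmol/m³.

0.602 kmol/m³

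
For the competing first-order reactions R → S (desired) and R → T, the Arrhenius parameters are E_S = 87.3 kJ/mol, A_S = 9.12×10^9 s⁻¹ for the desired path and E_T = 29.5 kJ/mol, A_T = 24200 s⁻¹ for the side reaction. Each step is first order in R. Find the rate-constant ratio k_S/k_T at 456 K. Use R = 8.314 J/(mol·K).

With equal orders, S_{S/T} = k_S/k_T = (A_S/A_T)·exp[(E_T−E_S)/(RT)].
(E_T−E_S)/(RT) = (29.5−87.3)×10³/(8.314×456) = -57800/3791 = -15.25.
k_S/k_T = (9.12×10^9/24200)·exp(-15.25) = 3.769×10^5 × 2.392×10^-7 = 0.0902.

0.0902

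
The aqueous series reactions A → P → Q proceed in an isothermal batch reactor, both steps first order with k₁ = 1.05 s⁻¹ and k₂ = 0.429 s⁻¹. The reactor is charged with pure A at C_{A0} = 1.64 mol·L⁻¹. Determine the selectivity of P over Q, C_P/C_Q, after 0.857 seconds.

4.38

Solving the coupled first-order balances gives C_P(t) = [k₁/(k₂−k₁)]·C_{A0}·(e^(−k₁t) − e^(−k₂t)).
e^(−k₁t) = e^(−1.05×0.857) = e^(−0.8999) = 0.4066; e^(−k₂t) = e^(−0.3677) = 0.6924.
C_P = 1.05×1.64/(0.429−1.05) × (0.4066−0.6924) = (-2.773)×(-0.2857) = 0.7923 mol·L⁻¹.
C_A = C_{A0}e^(−k₁t) = 0.6669 mol·L⁻¹, so C_Q = C_{A0}−C_A−C_P = 0.1808 mol·L⁻¹; C_P/C_Q = 4.38.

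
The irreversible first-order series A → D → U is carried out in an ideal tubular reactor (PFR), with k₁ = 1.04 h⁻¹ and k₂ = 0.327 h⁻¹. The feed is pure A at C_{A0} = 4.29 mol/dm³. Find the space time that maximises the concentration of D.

1.62 h

For first-order series the maximum of C_D occurs at τ_opt = ln(k₂/k₁)/(k₂−k₁).
= ln(0.327/1.04)/(0.327−1.04) = ln(0.3144)/-0.7130 = -1.157/-0.7130 = 1.62 h.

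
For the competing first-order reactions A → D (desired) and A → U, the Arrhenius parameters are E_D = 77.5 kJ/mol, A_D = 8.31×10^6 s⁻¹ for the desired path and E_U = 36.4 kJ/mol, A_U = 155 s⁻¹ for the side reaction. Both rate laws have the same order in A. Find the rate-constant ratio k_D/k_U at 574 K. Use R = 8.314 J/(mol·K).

With equal orders, S_{D/U} = k_D/k_U = (A_D/A_U)·exp[(E_U−E_D)/(RT)].
(E_U−E_D)/(RT) = (36.4−77.5)×10³/(8.314×574) = -41100/4772 = -8.612.
k_D/k_U = (8.31×10^6/155)·exp(-8.612) = 53613 × 1.819×10^-4 = 9.75.
Since E_D > E_U, raising the temperature improves selectivity toward D.

9.75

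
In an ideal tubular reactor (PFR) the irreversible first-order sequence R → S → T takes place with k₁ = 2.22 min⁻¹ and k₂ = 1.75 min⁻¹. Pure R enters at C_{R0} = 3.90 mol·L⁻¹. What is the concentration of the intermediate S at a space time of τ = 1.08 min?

1.11 mol·L⁻¹

The intermediate concentration in a first-order A→B→C sequence is C_S = k₁C_{R0}(e^(−k₁τ) − e^(−k₂τ))/(k₂−k₁).
e^(−k₁τ) = e^(−2.22×1.08) = e^(−2.398) = 0.09094; e^(−k₂τ) = e^(−1.890) = 0.1511.
C_S = 2.22×3.90/(1.75−2.22) × (0.09094−0.1511) = (-18.42)×(-0.06014) = 1.108 mol·L⁻¹.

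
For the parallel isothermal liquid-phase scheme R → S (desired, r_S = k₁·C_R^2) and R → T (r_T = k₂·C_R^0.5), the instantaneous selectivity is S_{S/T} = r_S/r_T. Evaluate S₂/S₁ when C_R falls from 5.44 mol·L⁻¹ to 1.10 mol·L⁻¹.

S_{S/T} = (k₁/k₂)·C_R^1.5, so S₂/S₁ = (C_{R,2}/C_{R,1})^1.5.
= (1.10/5.44)^1.5 = (0.2022)^1.5 = 0.0909.

0.0909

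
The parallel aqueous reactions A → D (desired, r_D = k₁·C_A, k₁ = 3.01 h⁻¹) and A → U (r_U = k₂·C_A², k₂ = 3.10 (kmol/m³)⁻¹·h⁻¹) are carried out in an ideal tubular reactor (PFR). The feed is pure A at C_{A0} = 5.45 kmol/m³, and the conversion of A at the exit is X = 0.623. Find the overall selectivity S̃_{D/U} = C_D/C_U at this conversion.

C_A = C_{A0}(1−X) = 2.055 kmol/m³.
Along a PFR/batch, dC_D/dC_A = −r_D/(r_D+r_U) = −k₁/(k₁+k₂·C_A).
Integrating from C_{A0} to C_A: C_D = (3.01/3.10)·ln[(3.01+3.10·5.45)/(3.01+3.10·2.05)] = 0.9710·ln(19.91/9.379) = 0.7306 kmol/m³.
C_U = (C_{A0}−C_A)−C_D = 2.665 kmol/m³; S̃_{D/U} = 0.7306/2.665 = 0.274.

0.274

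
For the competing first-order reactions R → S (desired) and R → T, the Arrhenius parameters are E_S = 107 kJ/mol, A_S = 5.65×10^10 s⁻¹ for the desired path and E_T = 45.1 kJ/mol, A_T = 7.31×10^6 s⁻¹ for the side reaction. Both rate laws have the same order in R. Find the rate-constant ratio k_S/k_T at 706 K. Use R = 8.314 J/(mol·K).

Since both paths have the same order in R, the concentration cancels and S_{S/T} = k_S/k_T = (A_S/A_T)·exp[(E_T−E_S)/(RT)].
(E_T−E_S)/(RT) = (45.1−107)×10³/(8.314×706) = -61900/5870 = -10.55.
k_S/k_T = (5.65×10^10/7.31×10^6)·exp(-10.55) = 7729 × 2.631×10^-5 = 0.203.
Since E_S > E_T, raising the temperature improves selectivity toward S.

0.203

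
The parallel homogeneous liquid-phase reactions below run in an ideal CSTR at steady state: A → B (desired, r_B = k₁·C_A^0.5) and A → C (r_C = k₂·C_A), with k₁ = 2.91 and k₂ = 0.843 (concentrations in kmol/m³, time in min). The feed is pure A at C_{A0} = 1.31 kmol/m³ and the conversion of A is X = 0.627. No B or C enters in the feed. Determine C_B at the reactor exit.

Exit C_A = C_{A0}(1−X) = 1.31×0.373 = 0.4886 kmol/m³.
Rates in a CSTR are evaluated at the outlet concentration: r_B = 2.91×0.4886^0.5 = 2.034, r_C = 0.843×0.4886 = 0.4119.
Fraction of consumed A going to B: r_B/(r_B+r_C) = 0.8316.
C_B = 0.8316·C_{A0}·X = 0.8316×1.31×0.627 = 0.683 kmol/m³.

0.683 kmol/m³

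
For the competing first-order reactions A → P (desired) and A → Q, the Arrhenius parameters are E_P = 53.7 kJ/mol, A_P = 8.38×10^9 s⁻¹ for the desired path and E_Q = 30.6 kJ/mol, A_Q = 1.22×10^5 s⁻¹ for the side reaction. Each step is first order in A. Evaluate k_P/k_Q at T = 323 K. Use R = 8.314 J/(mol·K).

With equal orders, S_{P/Q} = k_P/k_Q = (A_P/A_Q)·exp[(E_Q−E_P)/(RT)].
(E_Q−E_P)/(RT) = (30.6−53.7)×10³/(8.314×323) = -23100/2685 = -8.602.
k_P/k_Q = (8.38×10^9/1.22×10^5)·exp(-8.602) = 68689 × 1.837×10^-4 = 12.6.

12.6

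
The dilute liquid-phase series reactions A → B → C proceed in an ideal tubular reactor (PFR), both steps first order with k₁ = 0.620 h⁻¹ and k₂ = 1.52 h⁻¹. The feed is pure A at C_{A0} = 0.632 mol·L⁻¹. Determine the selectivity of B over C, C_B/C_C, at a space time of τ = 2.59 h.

The intermediate concentration in a first-order A→B→C sequence is C_B = k₁C_{A0}(e^(−k₁τ) − e^(−k₂τ))/(k₂−k₁).
e^(−k₁τ) = e^(−0.620×2.59) = e^(−1.606) = 0.2007; e^(−k₂τ) = e^(−3.937) = 0.01951.
C_B = 0.620×0.632/(1.52−0.620) × (0.2007−0.01951) = 0.4354×0.1812 = 0.07890 mol·L⁻¹.
C_A = C_{A0}e^(−k₁τ) = 0.1269 mol·L⁻¹, so C_C = C_{A0}−C_A−C_B = 0.4262 mol·L⁻¹; C_B/C_C = 0.185.

0.185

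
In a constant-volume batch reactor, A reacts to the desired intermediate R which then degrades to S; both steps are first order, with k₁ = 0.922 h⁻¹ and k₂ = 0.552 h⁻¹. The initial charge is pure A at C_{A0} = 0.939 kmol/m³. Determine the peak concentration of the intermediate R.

0.437 kmol/m³

Evaluating C_R at t_opt = ln(k₂/k₁)/(k₂−k₁) gives C_{R,max}/C_{A0} = (k₁/k₂)^[k₂/(k₂−k₁)].
= (0.922/0.552)^(0.552/(0.552−0.922)) = (1.670)^(-1.492) = 0.4652.
C_{R,max} = 0.4652×0.939 = 0.437 kmol/m³.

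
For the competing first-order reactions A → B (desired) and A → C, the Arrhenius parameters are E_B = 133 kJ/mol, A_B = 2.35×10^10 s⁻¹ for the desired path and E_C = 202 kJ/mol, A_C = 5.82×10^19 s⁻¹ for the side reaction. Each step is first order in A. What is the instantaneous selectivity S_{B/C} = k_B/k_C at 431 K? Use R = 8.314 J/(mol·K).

k_B/k_C = (A_B/A_C)·exp[−(E_B−E_C)/(RT)] = (A_B/A_C)·exp[(E_C−E_B)/(RT)].
(E_C−E_B)/(RT) = (202−133)×10³/(8.314×431) = 69000/3583 = 19.26.
k_B/k_C = (2.35×10^10/5.82×10^19)·exp(19.26) = 4.038×10^-10 × 2.305×10^8 = 0.0931.
Since E_B < E_C, lowering the temperature improves selectivity toward B.

0.0931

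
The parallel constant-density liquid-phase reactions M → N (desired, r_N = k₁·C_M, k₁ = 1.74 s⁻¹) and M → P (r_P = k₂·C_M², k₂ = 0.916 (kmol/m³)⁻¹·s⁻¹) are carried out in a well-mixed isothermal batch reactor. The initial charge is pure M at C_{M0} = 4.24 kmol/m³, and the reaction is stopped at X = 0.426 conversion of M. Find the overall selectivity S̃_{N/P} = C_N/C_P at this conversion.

0.578

C_M = C_{M0}(1−X) = 2.434 kmol/m³.
Along a PFR/batch, dC_N/dC_M = −r_N/(r_N+r_P) = −k₁/(k₁+k₂·C_M).
Integrating from C_{M0} to C_M: C_N = (1.74/0.916)·ln[(1.74+0.916·4.24)/(1.74+0.916·2.43)] = 1.900·ln(5.624/3.969) = 0.6618 kmol/m³.
C_P = (C_{M0}−C_M)−C_N = 1.144 kmol/m³; S̃_{N/P} = 0.6618/1.144 = 0.578.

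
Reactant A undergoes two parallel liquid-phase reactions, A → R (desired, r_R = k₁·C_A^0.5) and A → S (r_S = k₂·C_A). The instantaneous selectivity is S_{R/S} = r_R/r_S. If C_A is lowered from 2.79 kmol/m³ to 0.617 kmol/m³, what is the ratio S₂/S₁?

S_{R/S} = (k₁/k₂)·C_A^-0.5, so S₂/S₁ = (C_{A,2}/C_{A,1})^-0.5.
= (0.617/2.79)^(-0.5) = (0.2211)^(-0.5) = 2.13.

2.13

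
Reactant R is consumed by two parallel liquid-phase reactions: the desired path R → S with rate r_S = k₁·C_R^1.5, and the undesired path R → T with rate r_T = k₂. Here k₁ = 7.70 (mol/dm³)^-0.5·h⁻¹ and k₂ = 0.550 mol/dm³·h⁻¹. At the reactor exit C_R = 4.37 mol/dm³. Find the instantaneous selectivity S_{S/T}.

S_{S/T} = r_S/r_T = (k₁·C_R^1.5)/(k₂) = (k₁/k₂)·C_R^1.5.
= (7.70×4.370^1.5) / (0.550) = 70.34/0.5500 = 128.
Since the desired path is higher order in R, keeping C_R high (PFR or concentrated feed) favours S.

128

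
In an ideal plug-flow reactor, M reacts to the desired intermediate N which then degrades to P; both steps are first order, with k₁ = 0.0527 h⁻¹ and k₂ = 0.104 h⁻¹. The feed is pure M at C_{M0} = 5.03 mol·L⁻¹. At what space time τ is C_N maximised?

13.3 h

Setting dC_N/dτ = 0 gives τ_opt = ln(k₂/k₁)/(k₂−k₁).
= ln(0.104/0.0527)/(0.104−0.0527) = ln(1.973)/0.05130 = 0.6798/0.05130 = 13.3 h.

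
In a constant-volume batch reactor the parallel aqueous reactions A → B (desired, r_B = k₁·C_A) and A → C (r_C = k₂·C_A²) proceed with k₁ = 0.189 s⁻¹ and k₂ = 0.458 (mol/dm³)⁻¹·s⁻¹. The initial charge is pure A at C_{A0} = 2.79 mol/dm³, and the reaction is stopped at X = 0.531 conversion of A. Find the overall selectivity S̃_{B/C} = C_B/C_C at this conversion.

C_A = C_{A0}(1−X) = 1.309 mol/dm³.
Along a PFR/batch, dC_B/dC_A = −r_B/(r_B+r_C) = −k₁/(k₁+k₂·C_A).
Integrating from C_{A0} to C_A: C_B = (0.189/0.458)·ln[(0.189+0.458·2.79)/(0.189+0.458·1.31)] = 0.4127·ln(1.467/0.7883) = 0.2563 mol/dm³.
C_C = (C_{A0}−C_A)−C_B = 1.225 mol/dm³; S̃_{B/C} = 0.2563/1.225 = 0.209.

0.209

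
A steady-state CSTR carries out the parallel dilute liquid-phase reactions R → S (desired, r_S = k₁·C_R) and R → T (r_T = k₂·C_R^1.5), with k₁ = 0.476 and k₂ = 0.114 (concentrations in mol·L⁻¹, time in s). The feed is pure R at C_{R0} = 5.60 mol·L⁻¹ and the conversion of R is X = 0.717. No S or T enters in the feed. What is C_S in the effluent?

3.09 mol·L⁻¹

Exit C_R = C_{R0}(1−X) = 5.60×0.283 = 1.585 mol·L⁻¹.
In a CSTR the entire volume is at exit conditions, so r_S = 0.476×1.585 = 0.7544 and r_T = 0.114×1.585^1.5 = 0.2274.
Fraction of consumed R going to S: r_S/(r_S+r_T) = 0.7683.
C_S = 0.7683·C_{R0}·X = 0.7683×5.60×0.717 = 3.09 mol·L⁻¹.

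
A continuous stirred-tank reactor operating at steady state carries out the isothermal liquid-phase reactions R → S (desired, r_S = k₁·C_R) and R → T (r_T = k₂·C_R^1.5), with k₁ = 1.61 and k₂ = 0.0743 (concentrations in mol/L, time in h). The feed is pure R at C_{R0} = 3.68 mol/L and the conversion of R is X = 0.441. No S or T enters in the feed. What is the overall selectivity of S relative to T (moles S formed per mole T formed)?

15.1

Exit C_R = C_{R0}(1−X) = 3.68×0.559 = 2.057 mol/L.
Rates in a CSTR are evaluated at the outlet concentration: r_S = 1.61×2.057 = 3.312, r_T = 0.0743×2.057^1.5 = 0.2192.
Overall selectivity = C_S/C_T = r_Sτ/(r_Tτ) = r_S/r_T = 15.1.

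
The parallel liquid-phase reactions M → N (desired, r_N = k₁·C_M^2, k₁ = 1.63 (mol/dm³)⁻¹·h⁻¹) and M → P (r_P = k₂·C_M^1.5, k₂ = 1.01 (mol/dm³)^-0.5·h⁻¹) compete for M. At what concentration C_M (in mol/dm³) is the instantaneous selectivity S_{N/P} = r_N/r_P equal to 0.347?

S_{N/P} = (k₁/k₂)·C_M^0.5 ⇒ C_M = (S·k₂/k₁)^(2).
= (0.347×1.01/1.63)^(2) = (0.2150)^(2) = 0.0462 mol/dm³.

0.0462 mol/dm³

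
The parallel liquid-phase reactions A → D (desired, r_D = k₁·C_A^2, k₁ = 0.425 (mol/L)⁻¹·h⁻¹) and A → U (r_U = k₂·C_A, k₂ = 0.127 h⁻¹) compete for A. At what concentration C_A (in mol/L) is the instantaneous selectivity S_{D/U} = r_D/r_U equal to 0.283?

S_{D/U} = (k₁/k₂)·C_A ⇒ C_A = S·k₂/k₁.
= 0.283×0.127/0.425 = 0.0846 mol/L.

0.0846 mol/L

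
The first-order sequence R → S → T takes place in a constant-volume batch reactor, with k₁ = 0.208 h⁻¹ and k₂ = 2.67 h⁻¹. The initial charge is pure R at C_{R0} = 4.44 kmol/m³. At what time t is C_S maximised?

1.04 h

Setting dC_S/dt = 0 gives t_opt = ln(k₂/k₁)/(k₂−k₁).
= ln(2.67/0.208)/(2.67−0.208) = ln(12.84)/2.462 = 2.552/2.462 = 1.04 h.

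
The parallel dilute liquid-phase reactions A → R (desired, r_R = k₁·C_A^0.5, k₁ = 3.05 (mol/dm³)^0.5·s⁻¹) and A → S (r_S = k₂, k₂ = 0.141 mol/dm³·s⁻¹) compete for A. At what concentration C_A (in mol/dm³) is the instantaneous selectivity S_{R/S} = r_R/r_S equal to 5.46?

0.0637 mol/dm³

S_{R/S} = (k₁/k₂)·C_A^0.5 ⇒ C_A = (S·k₂/k₁)^(2).
= (5.46×0.141/3.05)^(2) = (0.2524)^(2) = 0.0637 mol/dm³.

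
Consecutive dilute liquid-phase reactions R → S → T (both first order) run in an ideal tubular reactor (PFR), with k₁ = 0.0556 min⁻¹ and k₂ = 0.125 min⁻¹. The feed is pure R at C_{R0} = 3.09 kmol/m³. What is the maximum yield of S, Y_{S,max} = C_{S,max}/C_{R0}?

At the optimum, C_{S,max}/C_{R0} = (k₁/k₂)^[k₂/(k₂−k₁)].
= (0.0556/0.125)^(0.125/(0.125−0.0556)) = (0.4448)^(1.801) = 0.2324.

0.232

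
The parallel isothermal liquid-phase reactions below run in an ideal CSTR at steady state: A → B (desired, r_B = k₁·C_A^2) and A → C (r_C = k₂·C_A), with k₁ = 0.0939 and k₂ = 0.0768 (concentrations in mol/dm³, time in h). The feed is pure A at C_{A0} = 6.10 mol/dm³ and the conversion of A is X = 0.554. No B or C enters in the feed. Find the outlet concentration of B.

2.60 mol/dm³

Exit C_A = C_{A0}(1−X) = 6.10×0.446 = 2.721 mol/dm³.
A CSTR operates uniformly at the exit composition, giving r_B = 0.6950 and r_C = 0.2089 (each k·C_A^n at C_A = 2.721).
Fraction of consumed A going to B: r_B/(r_B+r_C) = 0.7689.
C_B = 0.7689·C_{A0}·X = 0.7689×6.10×0.554 = 2.60 mol/dm³.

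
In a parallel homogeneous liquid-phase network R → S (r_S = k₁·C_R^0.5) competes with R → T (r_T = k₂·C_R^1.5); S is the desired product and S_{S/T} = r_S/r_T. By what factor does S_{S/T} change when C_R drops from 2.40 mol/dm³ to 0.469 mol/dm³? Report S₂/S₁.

S_{S/T} = (k₁/k₂)·C_R⁻¹, so S₂/S₁ = (C_{R,2}/C_{R,1})⁻¹.
= 2.40/0.469 = 5.12.
Selectivity toward S rises as C_R falls — low-concentration operation is favoured.

5.12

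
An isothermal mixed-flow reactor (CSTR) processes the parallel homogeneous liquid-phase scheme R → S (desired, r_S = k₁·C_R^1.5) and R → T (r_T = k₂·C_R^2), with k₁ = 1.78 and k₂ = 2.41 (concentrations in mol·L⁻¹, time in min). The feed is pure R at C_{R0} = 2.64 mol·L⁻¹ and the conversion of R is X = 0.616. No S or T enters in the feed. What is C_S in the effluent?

0.688 mol·L⁻¹

Exit C_R = C_{R0}(1−X) = 2.64×0.384 = 1.014 mol·L⁻¹.
A CSTR operates uniformly at the exit composition, giving r_S = 1.817 and r_T = 2.477 (each k·C_R^n at C_R = 1.014).
Fraction of consumed R going to S: r_S/(r_S+r_T) = 0.4232.
C_S = 0.4232·C_{R0}·X = 0.4232×2.64×0.616 = 0.688 mol·L⁻¹.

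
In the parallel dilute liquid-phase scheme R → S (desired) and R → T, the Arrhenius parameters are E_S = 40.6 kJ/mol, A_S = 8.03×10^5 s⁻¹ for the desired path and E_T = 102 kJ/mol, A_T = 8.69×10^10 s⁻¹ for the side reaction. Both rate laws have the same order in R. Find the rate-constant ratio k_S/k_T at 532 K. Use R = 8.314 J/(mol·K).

k_S/k_T = (A_S/A_T)·exp[−(E_S−E_T)/(RT)] = (A_S/A_T)·exp[(E_T−E_S)/(RT)].
(E_T−E_S)/(RT) = (102−40.6)×10³/(8.314×532) = 61400/4423 = 13.88.
k_S/k_T = (8.03×10^5/8.69×10^10)·exp(13.88) = 9.241×10^-6 × 1.069×10^6 = 9.87.
Since E_S < E_T, lowering the temperature improves selectivity toward S.

9.87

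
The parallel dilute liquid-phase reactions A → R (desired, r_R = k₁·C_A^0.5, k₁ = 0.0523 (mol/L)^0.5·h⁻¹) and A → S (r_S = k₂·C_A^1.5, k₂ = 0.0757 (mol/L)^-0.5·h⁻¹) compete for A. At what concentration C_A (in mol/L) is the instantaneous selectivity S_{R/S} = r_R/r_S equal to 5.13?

0.135 mol/L

S_{R/S} = (k₁/k₂)·C_A⁻¹ ⇒ C_A = (S·k₂/k₁)^(-1).
= (5.13×0.0757/0.0523)^(-1) = (7.425)^(-1) = 0.135 mol/L.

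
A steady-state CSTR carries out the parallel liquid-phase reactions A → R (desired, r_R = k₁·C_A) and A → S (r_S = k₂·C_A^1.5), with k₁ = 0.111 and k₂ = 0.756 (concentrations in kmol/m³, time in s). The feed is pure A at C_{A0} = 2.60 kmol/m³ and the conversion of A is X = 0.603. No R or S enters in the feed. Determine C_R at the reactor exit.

Exit C_A = C_{A0}(1−X) = 2.60×0.397 = 1.032 kmol/m³.
Rates in a CSTR are evaluated at the outlet concentration: r_R = 0.111×1.032 = 0.1146, r_S = 0.756×1.032^1.5 = 0.7928.
Fraction of consumed A going to R: r_R/(r_R+r_S) = 0.1263.
C_R = 0.1263·C_{A0}·X = 0.1263×2.60×0.603 = 0.198 kmol/m³.

0.198 kmol/m³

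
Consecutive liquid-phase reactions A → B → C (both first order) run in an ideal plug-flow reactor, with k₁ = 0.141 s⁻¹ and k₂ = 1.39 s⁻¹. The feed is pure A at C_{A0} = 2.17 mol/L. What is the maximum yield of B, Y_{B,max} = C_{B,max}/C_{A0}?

Evaluating C_B at τ_opt = ln(k₂/k₁)/(k₂−k₁) gives C_{B,max}/C_{A0} = (k₁/k₂)^[k₂/(k₂−k₁)].
= (0.141/1.39)^(1.39/(1.39−0.141)) = (0.1014)^(1.113) = 0.07835.

0.0783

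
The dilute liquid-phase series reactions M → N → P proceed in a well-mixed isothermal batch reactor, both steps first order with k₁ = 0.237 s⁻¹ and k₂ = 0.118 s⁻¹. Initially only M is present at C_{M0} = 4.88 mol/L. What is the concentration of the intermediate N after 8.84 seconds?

2.23 mol/L

Solving the coupled first-order balances gives C_N(t) = [k₁/(k₂−k₁)]·C_{M0}·(e^(−k₁t) − e^(−k₂t)).
e^(−k₁t) = e^(−0.237×8.84) = e^(−2.095) = 0.1231; e^(−k₂t) = e^(−1.043) = 0.3524.
C_N = 0.237×4.88/(0.118−0.237) × (0.1231−0.3524) = (-9.719)×(-0.2293) = 2.228 mol/L.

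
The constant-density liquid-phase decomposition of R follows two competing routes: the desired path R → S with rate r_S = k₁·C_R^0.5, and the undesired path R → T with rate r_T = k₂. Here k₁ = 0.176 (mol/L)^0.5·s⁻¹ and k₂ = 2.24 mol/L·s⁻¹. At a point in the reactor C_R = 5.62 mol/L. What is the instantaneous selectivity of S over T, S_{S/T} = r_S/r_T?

S_{S/T} = r_S/r_T = (k₁·C_R^0.5)/(k₂) = (k₁/k₂)·C_R^0.5.
= (0.176×5.620^0.5) / (2.24) = 0.4172/2.240 = 0.186.
Since the desired path is higher order in R, keeping C_R high (PFR or concentrated feed) favours S.

0.186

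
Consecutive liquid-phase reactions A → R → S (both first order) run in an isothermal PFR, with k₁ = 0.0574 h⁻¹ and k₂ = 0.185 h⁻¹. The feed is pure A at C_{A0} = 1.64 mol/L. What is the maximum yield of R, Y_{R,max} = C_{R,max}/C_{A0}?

0.183

For a first-order series the maximum intermediate yield is C_{R,max}/C_{A0} = (k₁/k₂)^[k₂/(k₂−k₁)].
= (0.0574/0.185)^(0.185/(0.185−0.0574)) = (0.3103)^(1.450) = 0.1833.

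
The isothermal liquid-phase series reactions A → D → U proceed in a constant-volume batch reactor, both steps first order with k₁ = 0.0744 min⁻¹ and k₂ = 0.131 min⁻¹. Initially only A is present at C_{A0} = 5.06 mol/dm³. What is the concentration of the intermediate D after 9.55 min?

For first-order series with pure A initially, C_D(t) = k₁C_{A0}/(k₂−k₁)·(e^(−k₁t) − e^(−k₂t)).
e^(−k₁t) = e^(−0.0744×9.55) = e^(−0.7105) = 0.4914; e^(−k₂t) = e^(−1.251) = 0.2862.
C_D = 0.0744×5.06/(0.131−0.0744) × (0.4914−0.2862) = 6.651×0.2052 = 1.365 mol/dm³.

1.36 mol/dm³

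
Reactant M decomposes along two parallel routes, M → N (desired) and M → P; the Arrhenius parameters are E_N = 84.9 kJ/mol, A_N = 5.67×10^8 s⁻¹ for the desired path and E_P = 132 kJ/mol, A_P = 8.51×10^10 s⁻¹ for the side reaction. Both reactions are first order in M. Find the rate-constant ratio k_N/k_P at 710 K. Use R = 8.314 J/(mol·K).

19.5

k_N/k_P = (A_N/A_P)·exp[−(E_N−E_P)/(RT)] = (A_N/A_P)·exp[(E_P−E_N)/(RT)].
(E_P−E_N)/(RT) = (132−84.9)×10³/(8.314×710) = 47100/5903 = 7.979.
k_N/k_P = (5.67×10^8/8.51×10^10)·exp(7.979) = 0.006663 × 2919 = 19.5.
Since E_N < E_P, lowering the temperature improves selectivity toward N.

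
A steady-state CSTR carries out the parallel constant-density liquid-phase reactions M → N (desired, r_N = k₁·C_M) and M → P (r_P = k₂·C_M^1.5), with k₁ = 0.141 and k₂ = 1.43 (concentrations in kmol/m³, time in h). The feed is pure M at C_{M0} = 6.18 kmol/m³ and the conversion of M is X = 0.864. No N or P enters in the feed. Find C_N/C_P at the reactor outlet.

0.108

Exit C_M = C_{M0}(1−X) = 6.18×0.136 = 0.8405 kmol/m³.
Rates in a CSTR are evaluated at the outlet concentration: r_N = 0.141×0.8405 = 0.1185, r_P = 1.43×0.8405^1.5 = 1.102.
Overall selectivity = C_N/C_P = r_Nτ/(r_Pτ) = r_N/r_P = 0.108.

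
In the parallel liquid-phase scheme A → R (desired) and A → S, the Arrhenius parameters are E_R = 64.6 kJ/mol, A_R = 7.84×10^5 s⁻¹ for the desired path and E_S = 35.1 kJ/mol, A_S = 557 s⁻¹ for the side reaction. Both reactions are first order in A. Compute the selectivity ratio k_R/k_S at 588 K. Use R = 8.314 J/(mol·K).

3.37

With equal orders, S_{R/S} = k_R/k_S = (A_R/A_S)·exp[(E_S−E_R)/(RT)].
(E_S−E_R)/(RT) = (35.1−64.6)×10³/(8.314×588) = -29500/4889 = -6.034.
k_R/k_S = (7.84×10^5/557)·exp(-6.034) = 1408 × 0.002395 = 3.37.
Since E_R > E_S, raising the temperature improves selectivity toward R.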